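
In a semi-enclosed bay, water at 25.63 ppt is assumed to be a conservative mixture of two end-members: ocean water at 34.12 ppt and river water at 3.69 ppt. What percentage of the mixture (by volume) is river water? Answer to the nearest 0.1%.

27.9%

Let f be the freshwater fraction. Salt balance per unit volume:
f×3.69 + (1−f)×34.12 = 25.63
f = (34.12 − 25.63) / (34.12 − 3.69) = 8.49/30.43 = 0.279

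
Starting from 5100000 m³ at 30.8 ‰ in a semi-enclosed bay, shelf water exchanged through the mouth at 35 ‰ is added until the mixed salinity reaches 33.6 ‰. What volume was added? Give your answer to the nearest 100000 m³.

Salt balance: 5,100,000×30.8 + V×35 = (5,100,000+V)×33.6
157,080,000 + 35V = 171,360,000 + 33.6V
14,280,000 = 1.4V
V = 10,200,000 m³

10200000 m³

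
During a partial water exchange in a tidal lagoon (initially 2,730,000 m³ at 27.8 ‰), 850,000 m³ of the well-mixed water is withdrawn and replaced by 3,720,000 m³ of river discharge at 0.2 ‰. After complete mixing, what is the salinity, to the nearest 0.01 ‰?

Remaining after removal: 1,880,000 m³ at 27.8 ‰ (salt = 52,264,000)
After addition: salt = 52,264,000 + 3,720,000×0.2 = 53,008,000; volume = 5,600,000 m³
S = 53,008,000 / 5,600,000 = 9.4657 ‰

9.47 ‰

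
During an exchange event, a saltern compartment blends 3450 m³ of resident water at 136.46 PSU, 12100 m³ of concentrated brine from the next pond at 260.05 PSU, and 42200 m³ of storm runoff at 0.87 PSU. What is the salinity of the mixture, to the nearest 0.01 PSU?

63.27 PSU

Weighted by volume,
salt = 3,450×136.46 + 12,100×260.05 + 42,200×0.87 = 470,787 + 3,146,605 + 36,714 = 3,654,106
volume = 3,450 + 12,100 + 42,200 = 57,750 m³
S = 3,654,106 / 57,750 = 63.2746 PSU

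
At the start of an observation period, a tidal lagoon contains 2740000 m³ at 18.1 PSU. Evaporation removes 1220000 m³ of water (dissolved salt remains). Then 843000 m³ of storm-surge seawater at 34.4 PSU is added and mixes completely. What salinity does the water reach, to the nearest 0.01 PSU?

33.26 PSU

After evaporation: salt = 2,740,000×18.1 = 49,594,000; volume = 2,740,000 − 1,220,000 = 1,520,000 m³
After mixing: salt = 49,594,000 + 843,000×34.4 = 78,593,200; volume = 1,520,000 + 843,000 = 2,363,000 m³
S = 78,593,200 / 2,363,000 = 33.2599 PSU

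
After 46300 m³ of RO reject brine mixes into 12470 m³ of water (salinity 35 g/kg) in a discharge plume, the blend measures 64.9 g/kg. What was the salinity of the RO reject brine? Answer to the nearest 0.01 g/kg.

Salt balance: 12,470×35 + 46,300×S = 58,770×64.9
436,450 + 46,300·S = 3,814,173
S = (3,814,173 − 436,450) / 46,300 = 72.953 g/kg

72.95 g/kg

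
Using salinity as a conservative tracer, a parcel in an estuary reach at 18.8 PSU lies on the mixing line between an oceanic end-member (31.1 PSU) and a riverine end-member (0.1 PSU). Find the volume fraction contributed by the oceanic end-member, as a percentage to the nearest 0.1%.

60.3%

Let g be the oceanic fraction. Salt balance per unit volume:
g×31.1 + (1−g)×0.1 = 18.8
g = (18.8 − 0.1) / (31.1 − 0.1) = 18.7/31 = 0.6032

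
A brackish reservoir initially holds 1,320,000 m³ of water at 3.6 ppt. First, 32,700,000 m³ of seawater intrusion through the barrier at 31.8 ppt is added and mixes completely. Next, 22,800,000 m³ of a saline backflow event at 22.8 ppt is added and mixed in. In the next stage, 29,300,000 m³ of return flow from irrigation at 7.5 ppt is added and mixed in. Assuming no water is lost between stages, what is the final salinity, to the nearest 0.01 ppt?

20.72 ppt

By conservation of dissolved salt,
Initial salt = 1,320,000×3.6 = 4,752,000
After stage 1: salt = 4,752,000 + 32,700,000×31.8 = 1,044,612,000; volume = 34,020,000 m³; S = 30.706 ppt
After stage 2: salt = 1,044,612,000 + 22,800,000×22.8 = 1,564,452,000; volume = 56,820,000 m³; S = 27.533 ppt
After stage 3: salt = 1,564,452,000 + 29,300,000×7.5 = 1,784,202,000; volume = 86,120,000 m³
S = 1,784,202,000 / 86,120,000 = 20.7176 ppt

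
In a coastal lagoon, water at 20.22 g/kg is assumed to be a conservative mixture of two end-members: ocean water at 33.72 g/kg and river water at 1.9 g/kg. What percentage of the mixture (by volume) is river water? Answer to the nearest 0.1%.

Let f be the freshwater fraction. Salt balance per unit volume:
f×1.9 + (1−f)×33.72 = 20.22
f = (33.72 − 20.22) / (33.72 − 1.9) = 13.5/31.82 = 0.4243

42.4%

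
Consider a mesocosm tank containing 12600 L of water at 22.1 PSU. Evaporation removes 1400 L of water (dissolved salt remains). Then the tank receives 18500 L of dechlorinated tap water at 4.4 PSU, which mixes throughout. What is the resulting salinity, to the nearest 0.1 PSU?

12.1 PSU

After evaporation: salt = 12,600×22.1 = 278,460; volume = 12,600 − 1,400 = 11,200 L
After mixing: salt = 278,460 + 18,500×4.4 = 359,860; volume = 11,200 + 18,500 = 29,700 L
S = 359,860 / 29,700 = 12.1165 PSU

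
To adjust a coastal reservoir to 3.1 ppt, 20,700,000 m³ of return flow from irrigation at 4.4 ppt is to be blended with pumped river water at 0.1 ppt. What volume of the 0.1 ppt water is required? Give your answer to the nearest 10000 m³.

8970000 m³

Salt balance: 20,700,000×4.4 + V×0.1 = (20,700,000+V)×3.1
91,080,000 + 0.1V = 64,170,000 + 3.1V
26,910,000 = 3V
V = 8,970,000 m³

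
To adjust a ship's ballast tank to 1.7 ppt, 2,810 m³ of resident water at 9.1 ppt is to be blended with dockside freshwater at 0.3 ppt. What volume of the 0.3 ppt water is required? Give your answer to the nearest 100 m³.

Salt balance: 2,810×9.1 + V×0.3 = (2,810+V)×1.7
25,571 + 0.3V = 4,777 + 1.7V
20,794 = 1.4V
V = 14,852.86 m³

14900 m³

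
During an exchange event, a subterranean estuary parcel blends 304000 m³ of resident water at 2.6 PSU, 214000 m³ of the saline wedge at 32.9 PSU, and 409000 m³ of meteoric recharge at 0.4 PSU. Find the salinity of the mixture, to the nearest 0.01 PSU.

8.62 PSU

By conservation of dissolved salt,
salt = 304,000×2.6 + 214,000×32.9 + 409,000×0.4 = 790,400 + 7,040,600 + 163,600 = 7,994,600
volume = 304,000 + 214,000 + 409,000 = 927,000 m³
S = 7,994,600 / 927,000 = 8.6242 PSU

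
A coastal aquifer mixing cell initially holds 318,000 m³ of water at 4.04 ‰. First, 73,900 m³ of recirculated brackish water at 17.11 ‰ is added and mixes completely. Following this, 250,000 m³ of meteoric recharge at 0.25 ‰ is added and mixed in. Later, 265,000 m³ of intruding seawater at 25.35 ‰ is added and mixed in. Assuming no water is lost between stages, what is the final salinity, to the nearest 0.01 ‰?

10.29 ‰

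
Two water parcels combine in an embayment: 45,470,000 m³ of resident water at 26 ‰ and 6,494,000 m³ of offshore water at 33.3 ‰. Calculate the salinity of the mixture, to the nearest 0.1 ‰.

Mass of salt is conserved:
salt = 45,470,000×26 + 6,494,000×33.3 = 1,182,220,000 + 216,250,200 = 1,398,470,200
volume = 45,470,000 + 6,494,000 = 51,964,000 m³
S = 1,398,470,200 / 51,964,000 = 26.912 ‰

26.9 ‰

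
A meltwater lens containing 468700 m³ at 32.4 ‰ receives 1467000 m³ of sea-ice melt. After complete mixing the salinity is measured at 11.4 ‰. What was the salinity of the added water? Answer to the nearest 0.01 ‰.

4.69 ‰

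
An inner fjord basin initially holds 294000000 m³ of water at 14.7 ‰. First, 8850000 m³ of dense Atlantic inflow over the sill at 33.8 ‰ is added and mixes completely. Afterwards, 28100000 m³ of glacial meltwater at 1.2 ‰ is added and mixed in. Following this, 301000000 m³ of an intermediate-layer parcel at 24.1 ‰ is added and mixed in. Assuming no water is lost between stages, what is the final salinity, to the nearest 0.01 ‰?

Conserving salt mass:
Initial salt = 294,000,000×14.7 = 4,321,800,000
After stage 1: salt = 4,321,800,000 + 8,850,000×33.8 = 4,620,930,000; volume = 302,850,000 m³; S = 15.258 ‰
After stage 2: salt = 4,620,930,000 + 28,100,000×1.2 = 4,654,650,000; volume = 330,950,000 m³; S = 14.065 ‰
After stage 3: salt = 4,654,650,000 + 301,000,000×24.1 = 11,908,750,000; volume = 631,950,000 m³
S = 11,908,750,000 / 631,950,000 = 18.8444 ‰

18.84 ‰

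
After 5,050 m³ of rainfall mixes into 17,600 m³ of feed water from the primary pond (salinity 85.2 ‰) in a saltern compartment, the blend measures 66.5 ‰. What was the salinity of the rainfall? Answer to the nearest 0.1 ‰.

1.3 ‰

Salt balance: 17,600×85.2 + 5,050×S = 22,650×66.5
1,499,520 + 5,050·S = 1,506,225
S = (1,506,225 − 1,499,520) / 5,050 = 1.3277 ‰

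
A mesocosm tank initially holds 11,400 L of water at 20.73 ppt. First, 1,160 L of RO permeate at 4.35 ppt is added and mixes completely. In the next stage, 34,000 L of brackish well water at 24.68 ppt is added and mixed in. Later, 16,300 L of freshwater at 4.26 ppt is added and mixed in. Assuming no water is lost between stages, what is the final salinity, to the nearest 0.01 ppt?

Weighted by volume,
Initial salt = 11,400×20.73 = 236,322
After stage 1: salt = 236,322 + 1,160×4.35 = 241,368; volume = 12,560 L; S = 19.217 ppt
After stage 2: salt = 241,368 + 34,000×24.68 = 1,080,488; volume = 46,560 L; S = 23.206 ppt
After stage 3: salt = 1,080,488 + 16,300×4.26 = 1,149,926; volume = 62,860 L
S = 1,149,926 / 62,860 = 18.2934 ppt

18.29 ppt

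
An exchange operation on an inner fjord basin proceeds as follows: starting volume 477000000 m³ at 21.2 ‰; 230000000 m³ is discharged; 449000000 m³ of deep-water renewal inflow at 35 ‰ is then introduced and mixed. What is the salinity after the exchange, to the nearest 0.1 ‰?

Remaining after removal: 247,000,000 m³ at 21.2 ‰ (salt = 5,236,400,000)
After addition: salt = 5,236,400,000 + 449,000,000×35 = 20,951,400,000; volume = 696,000,000 m³
S = 20,951,400,000 / 696,000,000 = 30.1026 ‰

30.1 ‰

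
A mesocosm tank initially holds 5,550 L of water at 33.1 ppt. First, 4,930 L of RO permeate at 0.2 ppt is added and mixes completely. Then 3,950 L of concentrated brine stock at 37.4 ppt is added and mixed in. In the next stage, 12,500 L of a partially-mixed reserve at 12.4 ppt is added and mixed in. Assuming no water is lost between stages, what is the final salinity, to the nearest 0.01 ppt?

Conserving salt mass:
Initial salt = 5,550×33.1 = 183,705
After stage 1: salt = 183,705 + 4,930×0.2 = 184,691; volume = 10,480 L; S = 17.623 ppt
After stage 2: salt = 184,691 + 3,950×37.4 = 332,421; volume = 14,430 L; S = 23.037 ppt
After stage 3: salt = 332,421 + 12,500×12.4 = 487,421; volume = 26,930 L
S = 487,421 / 26,930 = 18.0996 ppt

18.10 ppt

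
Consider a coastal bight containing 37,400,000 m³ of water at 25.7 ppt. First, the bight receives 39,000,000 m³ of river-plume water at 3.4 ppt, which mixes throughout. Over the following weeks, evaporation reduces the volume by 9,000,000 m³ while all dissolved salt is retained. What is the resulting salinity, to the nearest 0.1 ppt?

After mixing: salt = 37,400,000×25.7 + 39,000,000×3.4 = 1,093,780,000; volume = 76,400,000 m³
After evaporation: salt unchanged = 1,093,780,000; volume = 76,400,000 − 9,000,000 = 67,400,000 m³
S = 1,093,780,000 / 67,400,000 = 16.2282 ppt

16.2 ppt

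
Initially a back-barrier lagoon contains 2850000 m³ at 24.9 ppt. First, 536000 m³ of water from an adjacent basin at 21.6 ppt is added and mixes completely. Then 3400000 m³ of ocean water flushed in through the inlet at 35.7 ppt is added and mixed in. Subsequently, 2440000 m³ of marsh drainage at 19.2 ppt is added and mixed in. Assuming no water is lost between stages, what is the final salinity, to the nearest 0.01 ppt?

Mass of salt is conserved:
Initial salt = 2,850,000×24.9 = 70,965,000
After stage 1: salt = 70,965,000 + 536,000×21.6 = 82,542,600; volume = 3,386,000 m³; S = 24.378 ppt
After stage 2: salt = 82,542,600 + 3,400,000×35.7 = 203,922,600; volume = 6,786,000 m³; S = 30.05 ppt
After stage 3: salt = 203,922,600 + 2,440,000×19.2 = 250,770,600; volume = 9,226,000 m³
S = 250,770,600 / 9,226,000 = 27.1809 ppt

27.18 ppt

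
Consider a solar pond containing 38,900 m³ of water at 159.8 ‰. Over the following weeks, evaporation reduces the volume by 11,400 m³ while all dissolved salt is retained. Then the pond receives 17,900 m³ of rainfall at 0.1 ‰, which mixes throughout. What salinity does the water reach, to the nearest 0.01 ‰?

After evaporation: salt = 38,900×159.8 = 6,216,220; volume = 38,900 − 11,400 = 27,500 m³
After mixing: salt = 6,216,220 + 17,900×0.1 = 6,218,010; volume = 27,500 + 17,900 = 45,400 m³
S = 6,218,010 / 45,400 = 136.9606 ‰

136.96 ‰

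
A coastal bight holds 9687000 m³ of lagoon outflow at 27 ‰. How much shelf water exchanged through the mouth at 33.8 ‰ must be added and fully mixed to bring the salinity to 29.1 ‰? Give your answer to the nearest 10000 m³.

4330000 m³

Salt balance: 9,687,000×27 + V×33.8 = (9,687,000+V)×29.1
261,549,000 + 33.8V = 281,891,700 + 29.1V
20,342,700 = 4.7V
V = 4,328,234.04 m³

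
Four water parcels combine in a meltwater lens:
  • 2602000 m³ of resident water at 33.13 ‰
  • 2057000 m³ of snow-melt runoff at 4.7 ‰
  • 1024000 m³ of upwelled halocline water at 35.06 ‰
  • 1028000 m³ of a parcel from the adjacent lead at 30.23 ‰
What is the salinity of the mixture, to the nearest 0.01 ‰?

24.27 ‰

By conservation of dissolved salt,
salt = 2,602,000×33.13 + 2,057,000×4.7 + 1,024,000×35.06 + 1,028,000×30.23 = 86,204,260 + 9,667,900 + 35,901,440 + 31,076,440 = 162,850,040
volume = 2,602,000 + 2,057,000 + 1,024,000 + 1,028,000 = 6,711,000 m³
S = 162,850,040 / 6,711,000 = 24.2661 ‰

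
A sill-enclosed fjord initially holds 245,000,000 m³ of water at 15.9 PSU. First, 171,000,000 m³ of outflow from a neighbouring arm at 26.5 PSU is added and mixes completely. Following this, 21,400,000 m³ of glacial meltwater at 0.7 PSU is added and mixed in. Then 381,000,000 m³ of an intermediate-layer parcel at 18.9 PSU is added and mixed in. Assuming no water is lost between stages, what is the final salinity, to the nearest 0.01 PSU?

19.11 PSU

By conservation of dissolved salt,
Initial salt = 245,000,000×15.9 = 3,895,500,000
After stage 1: salt = 3,895,500,000 + 171,000,000×26.5 = 8,427,000,000; volume = 416,000,000 m³; S = 20.257 PSU
After stage 2: salt = 8,427,000,000 + 21,400,000×0.7 = 8,441,980,000; volume = 437,400,000 m³; S = 19.3 PSU
After stage 3: salt = 8,441,980,000 + 381,000,000×18.9 = 15,642,880,000; volume = 818,400,000 m³
S = 15,642,880,000 / 818,400,000 = 19.114 PSU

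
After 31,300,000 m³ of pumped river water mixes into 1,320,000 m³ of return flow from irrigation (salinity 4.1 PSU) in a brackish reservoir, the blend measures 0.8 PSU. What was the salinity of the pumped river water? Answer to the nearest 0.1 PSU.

0.7 PSU

Salt balance: 1,320,000×4.1 + 31,300,000×S = 32,620,000×0.8
5,412,000 + 31,300,000·S = 26,096,000
S = (26,096,000 − 5,412,000) / 31,300,000 = 0.6608 PSU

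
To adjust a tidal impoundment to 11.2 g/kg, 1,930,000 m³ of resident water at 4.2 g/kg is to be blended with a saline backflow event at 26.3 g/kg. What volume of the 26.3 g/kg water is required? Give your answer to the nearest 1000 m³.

895000 m³

Salt balance: 1,930,000×4.2 + V×26.3 = (1,930,000+V)×11.2
8,106,000 + 26.3V = 21,616,000 + 11.2V
13,510,000 = 15.1V
V = 894,701.99 m³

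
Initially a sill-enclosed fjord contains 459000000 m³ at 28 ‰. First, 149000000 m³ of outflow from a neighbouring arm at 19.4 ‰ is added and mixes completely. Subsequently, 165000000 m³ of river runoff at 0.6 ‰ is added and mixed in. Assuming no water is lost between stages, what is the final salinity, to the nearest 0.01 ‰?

20.49 ‰

By conservation of dissolved salt,
Initial salt = 459,000,000×28 = 12,852,000,000
After stage 1: salt = 12,852,000,000 + 149,000,000×19.4 = 15,742,600,000; volume = 608,000,000 m³; S = 25.892 ‰
After stage 2: salt = 15,742,600,000 + 165,000,000×0.6 = 15,841,600,000; volume = 773,000,000 m³
S = 15,841,600,000 / 773,000,000 = 20.4937 ‰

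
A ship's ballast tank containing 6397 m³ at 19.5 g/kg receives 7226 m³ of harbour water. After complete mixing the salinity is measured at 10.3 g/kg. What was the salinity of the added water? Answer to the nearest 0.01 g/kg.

Salt balance: 6,397×19.5 + 7,226×S = 13,623×10.3
124,741.5 + 7,226·S = 140,316.9
S = (140,316.9 − 124,741.5) / 7,226 = 2.1555 g/kg

2.16 g/kg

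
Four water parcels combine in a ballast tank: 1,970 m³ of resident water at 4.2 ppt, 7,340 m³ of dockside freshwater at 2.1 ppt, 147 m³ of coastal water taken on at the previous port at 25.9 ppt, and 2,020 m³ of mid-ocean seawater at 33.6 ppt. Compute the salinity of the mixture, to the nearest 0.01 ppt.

By conservation of dissolved salt,
salt = 1,970×4.2 + 7,340×2.1 + 147×25.9 + 2,020×33.6 = 8,274 + 15,414 + 3,807.3 + 67,872 = 95,367.3
volume = 1,970 + 7,340 + 147 + 2,020 = 11,477 m³
S = 95,367.3 / 11,477 = 8.3094 ppt

8.31 ppt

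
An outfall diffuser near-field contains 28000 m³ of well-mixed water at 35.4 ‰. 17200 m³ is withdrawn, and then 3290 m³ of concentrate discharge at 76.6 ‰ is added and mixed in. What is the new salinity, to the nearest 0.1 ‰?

45.0 ‰

Remaining after removal: 10,800 m³ at 35.4 ‰ (salt = 382,320)
After addition: salt = 382,320 + 3,290×76.6 = 634,334; volume = 14,090 m³
S = 634,334 / 14,090 = 45.0202 ‰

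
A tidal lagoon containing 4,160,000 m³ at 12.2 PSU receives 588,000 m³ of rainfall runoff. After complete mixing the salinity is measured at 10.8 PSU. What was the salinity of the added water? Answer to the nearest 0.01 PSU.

Salt balance: 4,160,000×12.2 + 588,000×S = 4,748,000×10.8
50,752,000 + 588,000·S = 51,278,400
S = (51,278,400 − 50,752,000) / 588,000 = 0.8952 PSU

0.90 PSU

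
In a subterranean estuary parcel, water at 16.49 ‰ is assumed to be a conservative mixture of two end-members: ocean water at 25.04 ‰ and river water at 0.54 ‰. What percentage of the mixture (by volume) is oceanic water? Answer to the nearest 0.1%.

65.1%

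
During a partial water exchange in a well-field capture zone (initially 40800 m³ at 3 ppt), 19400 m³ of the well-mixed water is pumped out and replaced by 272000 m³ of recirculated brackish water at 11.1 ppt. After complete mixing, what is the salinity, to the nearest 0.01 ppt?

Remaining after removal: 21,400 m³ at 3 ppt (salt = 64,200)
After addition: salt = 64,200 + 272,000×11.1 = 3,083,400; volume = 293,400 m³
S = 3,083,400 / 293,400 = 10.5092 ppt

10.51 ppt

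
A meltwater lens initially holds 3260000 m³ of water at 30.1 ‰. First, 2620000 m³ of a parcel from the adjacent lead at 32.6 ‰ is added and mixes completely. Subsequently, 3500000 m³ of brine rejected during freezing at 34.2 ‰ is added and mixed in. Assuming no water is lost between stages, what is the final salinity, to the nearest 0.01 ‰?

32.33 ‰

Weighted by volume,
Initial salt = 3,260,000×30.1 = 98,126,000
After stage 1: salt = 98,126,000 + 2,620,000×32.6 = 183,538,000; volume = 5,880,000 m³; S = 31.214 ‰
After stage 2: salt = 183,538,000 + 3,500,000×34.2 = 303,238,000; volume = 9,380,000 m³
S = 303,238,000 / 9,380,000 = 32.3281 ‰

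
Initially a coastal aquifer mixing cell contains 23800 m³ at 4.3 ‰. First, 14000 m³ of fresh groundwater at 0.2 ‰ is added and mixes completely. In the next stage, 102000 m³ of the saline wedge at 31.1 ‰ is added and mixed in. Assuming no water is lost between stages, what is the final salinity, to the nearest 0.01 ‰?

Weighted by volume,
Initial salt = 23,800×4.3 = 102,340
After stage 1: salt = 102,340 + 14,000×0.2 = 105,140; volume = 37,800 m³; S = 2.781 ‰
After stage 2: salt = 105,140 + 102,000×31.1 = 3,277,340; volume = 139,800 m³
S = 3,277,340 / 139,800 = 23.4431 ‰

23.44 ‰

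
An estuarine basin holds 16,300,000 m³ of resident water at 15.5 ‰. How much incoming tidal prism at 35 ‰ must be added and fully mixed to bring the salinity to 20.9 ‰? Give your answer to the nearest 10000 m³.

Salt balance: 16,300,000×15.5 + V×35 = (16,300,000+V)×20.9
252,650,000 + 35V = 340,670,000 + 20.9V
88,020,000 = 14.1V
V = 6,242,553.19 m³

6240000 m³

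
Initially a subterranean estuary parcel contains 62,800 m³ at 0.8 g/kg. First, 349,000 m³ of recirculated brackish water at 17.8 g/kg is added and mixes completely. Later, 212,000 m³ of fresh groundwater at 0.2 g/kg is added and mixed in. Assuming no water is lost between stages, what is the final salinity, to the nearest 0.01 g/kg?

10.11 g/kg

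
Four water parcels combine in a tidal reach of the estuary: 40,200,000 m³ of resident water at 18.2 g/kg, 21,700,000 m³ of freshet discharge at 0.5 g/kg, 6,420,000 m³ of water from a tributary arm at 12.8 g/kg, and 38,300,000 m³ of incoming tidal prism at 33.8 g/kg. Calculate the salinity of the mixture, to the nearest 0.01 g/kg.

19.88 g/kg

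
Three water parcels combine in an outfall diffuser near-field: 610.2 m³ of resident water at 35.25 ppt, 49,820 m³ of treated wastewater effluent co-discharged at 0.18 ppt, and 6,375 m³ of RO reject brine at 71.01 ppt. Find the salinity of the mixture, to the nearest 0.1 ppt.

8.5 ppt

By conservation of dissolved salt,
salt = 610.2×35.25 + 49,820×0.18 + 6,375×71.01 = 21,509.55 + 8,967.6 + 452,688.75 = 483,165.9
volume = 610.2 + 49,820 + 6,375 = 56,805.2 m³
S = 483,165.9 / 56,805.2 = 8.506 ppt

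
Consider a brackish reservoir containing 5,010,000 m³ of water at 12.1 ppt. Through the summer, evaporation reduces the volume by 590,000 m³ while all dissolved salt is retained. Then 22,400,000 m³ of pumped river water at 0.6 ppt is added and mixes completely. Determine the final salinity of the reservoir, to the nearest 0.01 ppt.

2.76 ppt

After evaporation: salt = 5,010,000×12.1 = 60,621,000; volume = 5,010,000 − 590,000 = 4,420,000 m³
After mixing: salt = 60,621,000 + 22,400,000×0.6 = 74,061,000; volume = 4,420,000 + 22,400,000 = 26,820,000 m³
S = 74,061,000 / 26,820,000 = 2.7614 ppt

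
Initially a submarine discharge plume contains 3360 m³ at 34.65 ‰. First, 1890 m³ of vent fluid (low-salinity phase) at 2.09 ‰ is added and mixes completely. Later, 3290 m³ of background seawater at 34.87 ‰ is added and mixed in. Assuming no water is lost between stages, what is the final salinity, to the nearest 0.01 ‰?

27.53 ‰

Weighted by volume,
Initial salt = 3,360×34.65 = 116,424
After stage 1: salt = 116,424 + 1,890×2.09 = 120,374.1; volume = 5,250 m³; S = 22.928 ‰
After stage 2: salt = 120,374.1 + 3,290×34.87 = 235,096.4; volume = 8,540 m³
S = 235,096.4 / 8,540 = 27.5289 ‰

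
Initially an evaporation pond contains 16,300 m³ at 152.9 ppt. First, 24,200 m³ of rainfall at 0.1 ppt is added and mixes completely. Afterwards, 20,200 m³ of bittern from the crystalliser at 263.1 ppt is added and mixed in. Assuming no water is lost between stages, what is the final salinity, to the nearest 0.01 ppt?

128.65 ppt

Salt balance:
Initial salt = 16,300×152.9 = 2,492,270
After stage 1: salt = 2,492,270 + 24,200×0.1 = 2,494,690; volume = 40,500 m³; S = 61.597 ppt
After stage 2: salt = 2,494,690 + 20,200×263.1 = 7,809,310; volume = 60,700 m³
S = 7,809,310 / 60,700 = 128.6542 ppt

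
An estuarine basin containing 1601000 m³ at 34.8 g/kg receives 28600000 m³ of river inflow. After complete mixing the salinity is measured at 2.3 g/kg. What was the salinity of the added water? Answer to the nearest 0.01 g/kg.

Salt balance: 1,601,000×34.8 + 28,600,000×S = 30,201,000×2.3
55,714,800 + 28,600,000·S = 69,462,300
S = (69,462,300 − 55,714,800) / 28,600,000 = 0.4807 g/kg

0.48 g/kg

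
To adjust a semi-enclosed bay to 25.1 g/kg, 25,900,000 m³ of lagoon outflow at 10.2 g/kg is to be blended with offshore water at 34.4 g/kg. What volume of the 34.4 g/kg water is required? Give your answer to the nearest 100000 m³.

41500000 m³

Salt balance: 25,900,000×10.2 + V×34.4 = (25,900,000+V)×25.1
264,180,000 + 34.4V = 650,090,000 + 25.1V
385,910,000 = 9.3V
V = 41,495,698.92 m³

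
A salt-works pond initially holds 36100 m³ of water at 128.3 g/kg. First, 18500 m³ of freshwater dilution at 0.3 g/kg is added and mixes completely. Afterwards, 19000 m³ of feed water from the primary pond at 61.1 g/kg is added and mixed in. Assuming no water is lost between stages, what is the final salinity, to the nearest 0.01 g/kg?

Conserving salt mass:
Initial salt = 36,100×128.3 = 4,631,630
After stage 1: salt = 4,631,630 + 18,500×0.3 = 4,637,180; volume = 54,600 m³; S = 84.93 g/kg
After stage 2: salt = 4,637,180 + 19,000×61.1 = 5,798,080; volume = 73,600 m³
S = 5,798,080 / 73,600 = 78.7783 g/kg

78.78 g/kg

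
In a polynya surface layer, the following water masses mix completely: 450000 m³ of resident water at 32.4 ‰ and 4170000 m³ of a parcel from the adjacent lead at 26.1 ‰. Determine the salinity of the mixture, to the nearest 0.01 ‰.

26.71 ‰

Salt balance:
salt = 450,000×32.4 + 4,170,000×26.1 = 14,580,000 + 108,837,000 = 123,417,000
volume = 450,000 + 4,170,000 = 4,620,000 m³
S = 123,417,000 / 4,620,000 = 26.7136 ‰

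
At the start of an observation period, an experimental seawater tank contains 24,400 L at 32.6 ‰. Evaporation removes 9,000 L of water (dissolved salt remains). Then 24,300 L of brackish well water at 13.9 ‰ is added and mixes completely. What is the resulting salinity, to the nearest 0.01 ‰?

28.54 ‰

After evaporation: salt = 24,400×32.6 = 795,440; volume = 24,400 − 9,000 = 15,400 L
After mixing: salt = 795,440 + 24,300×13.9 = 1,133,210; volume = 15,400 + 24,300 = 39,700 L
S = 1,133,210 / 39,700 = 28.5443 ‰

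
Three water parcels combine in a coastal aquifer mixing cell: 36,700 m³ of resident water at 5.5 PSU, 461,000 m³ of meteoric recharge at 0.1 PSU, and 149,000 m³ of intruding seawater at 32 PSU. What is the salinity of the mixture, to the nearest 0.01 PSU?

Mass of salt is conserved:
salt = 36,700×5.5 + 461,000×0.1 + 149,000×32 = 201,850 + 46,100 + 4,768,000 = 5,015,950
volume = 36,700 + 461,000 + 149,000 = 646,700 m³
S = 5,015,950 / 646,700 = 7.7562 PSU

7.76 PSU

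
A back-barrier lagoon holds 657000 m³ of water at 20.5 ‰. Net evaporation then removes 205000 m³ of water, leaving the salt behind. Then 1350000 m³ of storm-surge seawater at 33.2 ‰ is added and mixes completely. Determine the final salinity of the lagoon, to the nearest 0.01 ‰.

32.35 ‰

After evaporation: salt = 657,000×20.5 = 13,468,500; volume = 657,000 − 205,000 = 452,000 m³
After mixing: salt = 13,468,500 + 1,350,000×33.2 = 58,288,500; volume = 452,000 + 1,350,000 = 1,802,000 m³
S = 58,288,500 / 1,802,000 = 32.3466 ‰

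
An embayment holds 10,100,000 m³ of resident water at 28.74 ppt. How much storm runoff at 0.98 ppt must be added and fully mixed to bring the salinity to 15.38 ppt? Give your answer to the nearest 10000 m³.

Salt balance: 10,100,000×28.74 + V×0.98 = (10,100,000+V)×15.38
290,274,000 + 0.98V = 155,338,000 + 15.38V
134,936,000 = 14.4V
V = 9,370,555.56 m³

9370000 m³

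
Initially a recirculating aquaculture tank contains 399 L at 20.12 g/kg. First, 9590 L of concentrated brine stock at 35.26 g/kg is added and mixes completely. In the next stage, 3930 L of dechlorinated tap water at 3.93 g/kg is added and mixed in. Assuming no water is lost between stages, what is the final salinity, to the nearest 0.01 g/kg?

Mass of salt is conserved:
Initial salt = 399×20.12 = 8,027.88
After stage 1: salt = 8,027.88 + 9,590×35.26 = 346,171.28; volume = 9,989 L; S = 34.655 g/kg
After stage 2: salt = 346,171.28 + 3,930×3.93 = 361,616.18; volume = 13,919 L
S = 361,616.18 / 13,919 = 25.98 g/kg

25.98 g/kg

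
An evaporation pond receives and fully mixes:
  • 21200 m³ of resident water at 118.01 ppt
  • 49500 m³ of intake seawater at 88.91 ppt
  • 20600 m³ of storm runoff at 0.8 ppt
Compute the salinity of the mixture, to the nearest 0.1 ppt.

75.8 ppt

Mass of salt is conserved:
salt = 21,200×118.01 + 49,500×88.91 + 20,600×0.8 = 2,501,812 + 4,401,045 + 16,480 = 6,919,337
volume = 21,200 + 49,500 + 20,600 = 91,300 m³
S = 6,919,337 / 91,300 = 75.787 ppt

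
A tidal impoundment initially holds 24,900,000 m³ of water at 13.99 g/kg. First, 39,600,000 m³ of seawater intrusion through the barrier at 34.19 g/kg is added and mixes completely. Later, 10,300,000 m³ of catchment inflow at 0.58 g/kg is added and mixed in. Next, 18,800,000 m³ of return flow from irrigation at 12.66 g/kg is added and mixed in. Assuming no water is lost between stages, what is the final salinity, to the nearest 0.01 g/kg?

20.79 g/kg

Weighted by volume,
Initial salt = 24,900,000×13.99 = 348,351,000
After stage 1: salt = 348,351,000 + 39,600,000×34.19 = 1,702,275,000; volume = 64,500,000 m³; S = 26.392 g/kg
After stage 2: salt = 1,702,275,000 + 10,300,000×0.58 = 1,708,249,000; volume = 74,800,000 m³; S = 22.838 g/kg
After stage 3: salt = 1,708,249,000 + 18,800,000×12.66 = 1,946,257,000; volume = 93,600,000 m³
S = 1,946,257,000 / 93,600,000 = 20.7933 g/kg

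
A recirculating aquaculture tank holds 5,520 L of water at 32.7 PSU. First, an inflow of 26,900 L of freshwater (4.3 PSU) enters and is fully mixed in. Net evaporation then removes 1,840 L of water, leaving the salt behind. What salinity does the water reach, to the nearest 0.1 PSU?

9.7 PSU

After mixing: salt = 5,520×32.7 + 26,900×4.3 = 296,174; volume = 32,420 L
After evaporation: salt unchanged = 296,174; volume = 32,420 − 1,840 = 30,580 L
S = 296,174 / 30,580 = 9.6852 PSU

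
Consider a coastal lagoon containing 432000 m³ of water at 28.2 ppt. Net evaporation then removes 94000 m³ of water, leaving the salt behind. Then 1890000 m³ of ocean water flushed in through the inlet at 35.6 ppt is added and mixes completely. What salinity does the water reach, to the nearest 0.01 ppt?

After evaporation: salt = 432,000×28.2 = 12,182,400; volume = 432,000 − 94,000 = 338,000 m³
After mixing: salt = 12,182,400 + 1,890,000×35.6 = 79,466,400; volume = 338,000 + 1,890,000 = 2,228,000 m³
S = 79,466,400 / 2,228,000 = 35.6671 ppt

35.67 ppt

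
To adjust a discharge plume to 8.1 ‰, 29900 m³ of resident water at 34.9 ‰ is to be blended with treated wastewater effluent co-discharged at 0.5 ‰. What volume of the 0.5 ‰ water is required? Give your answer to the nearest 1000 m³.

Salt balance: 29,900×34.9 + V×0.5 = (29,900+V)×8.1
1,043,510 + 0.5V = 242,190 + 8.1V
801,320 = 7.6V
V = 105,436.84 m³

105000 m³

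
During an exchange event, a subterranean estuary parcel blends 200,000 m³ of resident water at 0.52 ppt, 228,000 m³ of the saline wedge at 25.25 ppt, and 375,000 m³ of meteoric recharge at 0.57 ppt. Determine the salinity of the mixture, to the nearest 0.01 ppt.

7.57 ppt

Salt balance:
salt = 200,000×0.52 + 228,000×25.25 + 375,000×0.57 = 104,000 + 5,757,000 + 213,750 = 6,074,750
volume = 200,000 + 228,000 + 375,000 = 803,000 m³
S = 6,074,750 / 803,000 = 7.5651 ppt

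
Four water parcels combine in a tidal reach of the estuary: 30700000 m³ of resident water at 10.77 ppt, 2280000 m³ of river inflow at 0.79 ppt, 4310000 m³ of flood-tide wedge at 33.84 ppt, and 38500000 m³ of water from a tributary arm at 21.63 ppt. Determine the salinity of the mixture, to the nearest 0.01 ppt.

Weighted by volume,
salt = 30,700,000×10.77 + 2,280,000×0.79 + 4,310,000×33.84 + 38,500,000×21.63 = 330,639,000 + 1,801,200 + 145,850,400 + 832,755,000 = 1,311,045,600
volume = 30,700,000 + 2,280,000 + 4,310,000 + 38,500,000 = 75,790,000 m³
S = 1,311,045,600 / 75,790,000 = 17.2984 ppt

17.30 ppt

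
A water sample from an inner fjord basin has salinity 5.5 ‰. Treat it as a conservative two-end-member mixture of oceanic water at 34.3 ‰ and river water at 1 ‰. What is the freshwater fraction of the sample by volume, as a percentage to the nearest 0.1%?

86.5%

Let f be the freshwater fraction. Salt balance per unit volume:
f×1 + (1−f)×34.3 = 5.5
f = (34.3 − 5.5) / (34.3 − 1) = 28.8/33.3 = 0.8649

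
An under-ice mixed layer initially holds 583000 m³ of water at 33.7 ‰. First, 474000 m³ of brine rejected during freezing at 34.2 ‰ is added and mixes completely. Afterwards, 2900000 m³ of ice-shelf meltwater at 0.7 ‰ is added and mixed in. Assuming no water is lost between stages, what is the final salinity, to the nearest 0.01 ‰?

By conservation of dissolved salt,
Initial salt = 583,000×33.7 = 19,647,100
After stage 1: salt = 19,647,100 + 474,000×34.2 = 35,857,900; volume = 1,057,000 m³; S = 33.924 ‰
After stage 2: salt = 35,857,900 + 2,900,000×0.7 = 37,887,900; volume = 3,957,000 m³
S = 37,887,900 / 3,957,000 = 9.5749 ‰

9.57 ‰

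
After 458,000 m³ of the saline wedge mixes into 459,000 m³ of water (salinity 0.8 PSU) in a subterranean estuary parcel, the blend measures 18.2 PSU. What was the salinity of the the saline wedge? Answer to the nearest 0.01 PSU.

35.64 PSU

Salt balance: 459,000×0.8 + 458,000×S = 917,000×18.2
367,200 + 458,000·S = 16,689,400
S = (16,689,400 − 367,200) / 458,000 = 35.638 PSU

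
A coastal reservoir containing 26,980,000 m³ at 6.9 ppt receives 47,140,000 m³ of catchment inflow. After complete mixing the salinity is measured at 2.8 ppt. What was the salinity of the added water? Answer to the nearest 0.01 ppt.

Salt balance: 26,980,000×6.9 + 47,140,000×S = 74,120,000×2.8
186,162,000 + 47,140,000·S = 207,536,000
S = (207,536,000 − 186,162,000) / 47,140,000 = 0.4534 ppt

0.45 ppt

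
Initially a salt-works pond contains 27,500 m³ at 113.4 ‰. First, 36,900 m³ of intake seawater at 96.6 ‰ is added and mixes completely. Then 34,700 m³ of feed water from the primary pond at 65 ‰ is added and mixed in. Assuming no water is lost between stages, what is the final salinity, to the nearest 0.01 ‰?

Total salt / total volume:
Initial salt = 27,500×113.4 = 3,118,500
After stage 1: salt = 3,118,500 + 36,900×96.6 = 6,683,040; volume = 64,400 m³; S = 103.774 ‰
After stage 2: salt = 6,683,040 + 34,700×65 = 8,938,540; volume = 99,100 m³
S = 8,938,540 / 99,100 = 90.1972 ‰

90.20 ‰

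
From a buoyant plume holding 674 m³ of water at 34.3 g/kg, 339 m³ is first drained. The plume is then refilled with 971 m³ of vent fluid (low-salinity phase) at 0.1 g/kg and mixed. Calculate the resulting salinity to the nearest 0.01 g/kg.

Remaining after removal: 335 m³ at 34.3 g/kg (salt = 11,490.5)
After addition: salt = 11,490.5 + 971×0.1 = 11,587.6; volume = 1,306 m³
S = 11,587.6 / 1,306 = 8.8726 g/kg

8.87 g/kg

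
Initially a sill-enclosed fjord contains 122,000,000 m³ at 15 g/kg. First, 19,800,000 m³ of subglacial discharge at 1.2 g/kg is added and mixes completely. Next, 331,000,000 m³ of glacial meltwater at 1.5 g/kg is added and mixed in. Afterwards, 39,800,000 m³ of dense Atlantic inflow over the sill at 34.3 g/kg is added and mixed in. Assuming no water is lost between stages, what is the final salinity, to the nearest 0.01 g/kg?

7.25 g/kg

Conserving salt mass:
Initial salt = 122,000,000×15 = 1,830,000,000
After stage 1: salt = 1,830,000,000 + 19,800,000×1.2 = 1,853,760,000; volume = 141,800,000 m³; S = 13.073 g/kg
After stage 2: salt = 1,853,760,000 + 331,000,000×1.5 = 2,350,260,000; volume = 472,800,000 m³; S = 4.971 g/kg
After stage 3: salt = 2,350,260,000 + 39,800,000×34.3 = 3,715,400,000; volume = 512,600,000 m³
S = 3,715,400,000 / 512,600,000 = 7.2481 g/kg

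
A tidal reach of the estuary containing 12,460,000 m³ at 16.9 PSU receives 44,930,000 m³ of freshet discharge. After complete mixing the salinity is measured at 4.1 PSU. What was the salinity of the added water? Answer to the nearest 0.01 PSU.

0.55 PSU

Salt balance: 12,460,000×16.9 + 44,930,000×S = 57,390,000×4.1
210,574,000 + 44,930,000·S = 235,299,000
S = (235,299,000 − 210,574,000) / 44,930,000 = 0.5503 PSU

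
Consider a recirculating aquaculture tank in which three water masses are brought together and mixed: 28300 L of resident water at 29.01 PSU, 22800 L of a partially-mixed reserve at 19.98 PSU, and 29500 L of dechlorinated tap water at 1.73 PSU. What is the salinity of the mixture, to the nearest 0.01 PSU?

Weighted by volume,
salt = 28,300×29.01 + 22,800×19.98 + 29,500×1.73 = 820,983 + 455,544 + 51,035 = 1,327,562
volume = 28,300 + 22,800 + 29,500 = 80,600 L
S = 1,327,562 / 80,600 = 16.471 PSU

16.47 PSU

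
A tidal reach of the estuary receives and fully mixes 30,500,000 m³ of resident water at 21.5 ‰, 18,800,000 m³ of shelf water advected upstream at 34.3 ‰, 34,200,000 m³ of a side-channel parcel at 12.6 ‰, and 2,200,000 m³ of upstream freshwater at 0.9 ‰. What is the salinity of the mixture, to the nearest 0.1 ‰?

20.2 ‰

Salt balance:
salt = 30,500,000×21.5 + 18,800,000×34.3 + 34,200,000×12.6 + 2,200,000×0.9 = 655,750,000 + 644,840,000 + 430,920,000 + 1,980,000 = 1,733,490,000
volume = 30,500,000 + 18,800,000 + 34,200,000 + 2,200,000 = 85,700,000 m³
S = 1,733,490,000 / 85,700,000 = 20.227 ‰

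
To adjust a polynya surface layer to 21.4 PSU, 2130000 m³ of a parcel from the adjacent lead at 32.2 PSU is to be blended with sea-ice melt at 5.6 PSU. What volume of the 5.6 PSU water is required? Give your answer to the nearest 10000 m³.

1460000 m³

Salt balance: 2,130,000×32.2 + V×5.6 = (2,130,000+V)×21.4
68,586,000 + 5.6V = 45,582,000 + 21.4V
23,004,000 = 15.8V
V = 1,455,949.37 m³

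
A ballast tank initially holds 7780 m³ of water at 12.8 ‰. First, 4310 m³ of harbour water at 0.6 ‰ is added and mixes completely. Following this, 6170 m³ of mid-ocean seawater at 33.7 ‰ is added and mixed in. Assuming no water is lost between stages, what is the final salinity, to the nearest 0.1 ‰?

17.0 ‰

Conserving salt mass:
Initial salt = 7,780×12.8 = 99,584
After stage 1: salt = 99,584 + 4,310×0.6 = 102,170; volume = 12,090 m³; S = 8.451 ‰
After stage 2: salt = 102,170 + 6,170×33.7 = 310,099; volume = 18,260 m³
S = 310,099 / 18,260 = 16.9824 ‰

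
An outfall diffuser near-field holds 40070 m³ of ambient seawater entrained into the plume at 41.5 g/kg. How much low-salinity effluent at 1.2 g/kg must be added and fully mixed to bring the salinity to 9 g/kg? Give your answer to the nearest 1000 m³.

167000 m³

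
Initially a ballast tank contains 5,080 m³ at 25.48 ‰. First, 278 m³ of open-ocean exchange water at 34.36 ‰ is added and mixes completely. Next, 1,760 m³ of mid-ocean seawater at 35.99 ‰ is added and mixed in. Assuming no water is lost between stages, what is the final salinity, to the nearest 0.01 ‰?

Conserving salt mass:
Initial salt = 5,080×25.48 = 129,438.4
After stage 1: salt = 129,438.4 + 278×34.36 = 138,990.48; volume = 5,358 m³; S = 25.941 ‰
After stage 2: salt = 138,990.48 + 1,760×35.99 = 202,332.88; volume = 7,118 m³
S = 202,332.88 / 7,118 = 28.4255 ‰

28.43 ‰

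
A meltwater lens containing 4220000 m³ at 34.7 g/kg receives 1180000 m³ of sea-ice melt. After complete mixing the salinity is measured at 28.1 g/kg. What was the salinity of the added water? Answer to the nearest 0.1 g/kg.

Salt balance: 4,220,000×34.7 + 1,180,000×S = 5,400,000×28.1
146,434,000 + 1,180,000·S = 151,740,000
S = (151,740,000 − 146,434,000) / 1,180,000 = 4.4966 g/kg

4.5 g/kg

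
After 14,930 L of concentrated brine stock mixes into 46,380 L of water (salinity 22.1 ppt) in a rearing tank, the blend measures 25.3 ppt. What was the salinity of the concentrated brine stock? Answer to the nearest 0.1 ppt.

Salt balance: 46,380×22.1 + 14,930×S = 61,310×25.3
1,024,998 + 14,930·S = 1,551,143
S = (1,551,143 − 1,024,998) / 14,930 = 35.2408 ppt

35.2 ppt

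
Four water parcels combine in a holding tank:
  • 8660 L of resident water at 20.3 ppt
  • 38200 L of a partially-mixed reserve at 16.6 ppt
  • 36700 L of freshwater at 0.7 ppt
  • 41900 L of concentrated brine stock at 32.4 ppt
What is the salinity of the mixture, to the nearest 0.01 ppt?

17.48 ppt

By conservation of dissolved salt,
salt = 8,660×20.3 + 38,200×16.6 + 36,700×0.7 + 41,900×32.4 = 175,798 + 634,120 + 25,690 + 1,357,560 = 2,193,168
volume = 8,660 + 38,200 + 36,700 + 41,900 = 125,460 L
S = 2,193,168 / 125,460 = 17.481 ppt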